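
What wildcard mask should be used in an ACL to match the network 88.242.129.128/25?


Subnet mask: 255.255.255.128
Wildcard = 255.255.255.255 - subnet mask
255 - 255 = 0
255 - 255 = 0
255 - 255 = 0
255 - 128 = 127
Wildcard: 0.0.0.127


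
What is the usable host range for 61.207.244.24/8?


Network: 61.0.0.0
Broadcast: 61.255.255.255
First usable = network + 1
Last usable = broadcast - 1
Range: 61.0.0.1 to 61.255.255.254


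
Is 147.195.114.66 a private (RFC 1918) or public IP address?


RFC 1918 private ranges:
  10.0.0.0/8 (10.0.0.0 - 10.255.255.255)
  172.16.0.0/12 (172.16.0.0 - 172.31.255.255)
  192.168.0.0/16 (192.168.0.0 - 192.168.255.255)
Public (not in any RFC 1918 range)


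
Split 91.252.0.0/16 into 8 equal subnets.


New prefix = 16 + 3 = 19
Each subnet has 8192 addresses
  91.252.0.0/19
  91.252.32.0/19
  91.252.64.0/19
  91.252.96.0/19
  91.252.128.0/19
  91.252.160.0/19
  91.252.192.0/19
  91.252.224.0/19
Subnets: 91.252.0.0/19, 91.252.32.0/19, 91.252.64.0/19, 91.252.96.0/19, 91.252.128.0/19, 91.252.160.0/19, 91.252.192.0/19, 91.252.224.0/19


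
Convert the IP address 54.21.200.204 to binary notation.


54 = 00110110
21 = 00010101
200 = 11001000
204 = 11001100
Binary: 00110110.00010101.11001000.11001100


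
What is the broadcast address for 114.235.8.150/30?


Network: 114.235.8.148/30
Host bits = 2
Set all host bits to 1:
Broadcast: 114.235.8.151


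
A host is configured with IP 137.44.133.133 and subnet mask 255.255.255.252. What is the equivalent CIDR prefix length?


Binary: 11111111.11111111.11111111.11111100
Count leading 1s
Prefix: /30


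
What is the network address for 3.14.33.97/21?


IP:   00000011.00001110.00100001.01100001
Mask: 11111111.11111111.11111000.00000000
AND operation:
Net:  00000011.00001110.00100000.00000000
Network: 3.14.32.0/21


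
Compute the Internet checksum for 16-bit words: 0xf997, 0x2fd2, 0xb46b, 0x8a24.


Sum all words (with carry folding):
+ 0xf997 = 0xf997
+ 0x2fd2 = 0x296a
+ 0xb46b = 0xddd5
+ 0x8a24 = 0x67fa
One's complement: ~0x67fa
Checksum = 0x9805


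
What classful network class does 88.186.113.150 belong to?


First octet: 88
Binary: 01011000
0xxxxxxx -> Class A (1-126)
Class A, default mask 255.0.0.0 (/8)


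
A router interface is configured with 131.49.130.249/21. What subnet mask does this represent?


/21 means 21 network bits, 11 host bits
Binary: 11111111111111111111100000000000
Mask: 255.255.248.0


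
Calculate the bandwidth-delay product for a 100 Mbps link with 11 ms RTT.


BDP = bandwidth * RTT
= 100 Mbps * 11 ms
= 100 * 1e6 * 11 / 1000 bits
= 1100000 bits
= 137500 bytes
= 134.2773 KB
BDP = 1100000 bits (137500 bytes)


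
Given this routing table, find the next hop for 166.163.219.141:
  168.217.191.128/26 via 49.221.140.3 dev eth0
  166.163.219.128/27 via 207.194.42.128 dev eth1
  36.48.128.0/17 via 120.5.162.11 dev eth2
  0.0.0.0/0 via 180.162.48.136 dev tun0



Longest prefix match for 166.163.219.141:
  /26 168.217.191.128: no
  /27 166.163.219.128: MATCH
  /17 36.48.128.0: no
  /0 0.0.0.0: MATCH
Selected: next-hop 207.194.42.128 via eth1 (matched /27)


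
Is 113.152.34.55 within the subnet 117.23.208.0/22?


Subnet network: 117.23.208.0
Test IP AND mask: 113.152.32.0
No, 113.152.34.55 is not in 117.23.208.0/22


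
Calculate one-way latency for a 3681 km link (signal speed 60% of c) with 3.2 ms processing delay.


Speed = 0.6 * 3e5 km/s = 180000 km/s
Propagation delay = 3681 / 180000 = 0.0204 s = 20.45 ms
Processing delay = 3.2 ms
Total one-way latency = 23.65 ms


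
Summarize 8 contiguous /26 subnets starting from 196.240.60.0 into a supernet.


Original prefix: /26
Number of subnets: 8 = 2^3
New prefix = 26 - 3 = 23
Supernet: 196.240.60.0/23


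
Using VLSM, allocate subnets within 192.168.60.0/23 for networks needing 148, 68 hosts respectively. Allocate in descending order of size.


148 hosts -> /24 (254 usable): 192.168.60.0/24
68 hosts -> /25 (126 usable): 192.168.61.0/25
Allocation: 192.168.60.0/24 (148 hosts, 254 usable); 192.168.61.0/25 (68 hosts, 126 usable)


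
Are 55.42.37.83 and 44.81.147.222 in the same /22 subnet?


Mask: 255.255.252.0
55.42.37.83 AND mask = 55.42.36.0
44.81.147.222 AND mask = 44.81.144.0
No, different subnets (55.42.36.0 vs 44.81.144.0)


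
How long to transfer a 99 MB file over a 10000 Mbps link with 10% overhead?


Effective throughput = 10000 * (1 - 10/100) = 9000 Mbps
File size in Mb = 99 * 8 = 792 Mb
Time = 792 / 9000
Time = 0.088 seconds


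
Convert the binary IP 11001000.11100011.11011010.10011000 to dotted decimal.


11001000 = 200
11100011 = 227
11011010 = 218
10011000 = 152
IP: 200.227.218.152


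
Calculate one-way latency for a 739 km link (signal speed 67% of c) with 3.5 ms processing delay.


Speed = 0.67 * 3e5 km/s = 201000 km/s
Propagation delay = 739 / 201000 = 0.0037 s = 3.6766 ms
Processing delay = 3.5 ms
Total one-way latency = 7.1766 ms


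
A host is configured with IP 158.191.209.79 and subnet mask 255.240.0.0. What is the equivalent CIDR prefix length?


Binary: 11111111.11110000.00000000.00000000
Count leading 1s
Prefix: /12


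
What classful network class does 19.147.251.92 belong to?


First octet: 19
Binary: 00010011
0xxxxxxx -> Class A (1-126)
Class A, default mask 255.0.0.0 (/8)


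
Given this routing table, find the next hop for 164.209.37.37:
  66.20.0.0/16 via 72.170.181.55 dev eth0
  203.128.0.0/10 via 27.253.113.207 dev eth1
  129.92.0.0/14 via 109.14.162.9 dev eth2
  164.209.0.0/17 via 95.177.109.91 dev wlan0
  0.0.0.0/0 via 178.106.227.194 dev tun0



Longest prefix match for 164.209.37.37:
  /16 66.20.0.0: no
  /10 203.128.0.0: no
  /14 129.92.0.0: no
  /17 164.209.0.0: MATCH
  /0 0.0.0.0: MATCH
Selected: next-hop 95.177.109.91 via wlan0 (matched /17)


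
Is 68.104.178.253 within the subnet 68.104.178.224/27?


Subnet network: 68.104.178.224
Test IP AND mask: 68.104.178.224
Yes, 68.104.178.253 is in 68.104.178.224/27


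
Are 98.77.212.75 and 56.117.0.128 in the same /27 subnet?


Mask: 255.255.255.224
98.77.212.75 AND mask = 98.77.212.64
56.117.0.128 AND mask = 56.117.0.128
No, different subnets (98.77.212.64 vs 56.117.0.128)


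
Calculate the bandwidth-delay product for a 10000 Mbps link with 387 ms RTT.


BDP = bandwidth * RTT
= 10000 Mbps * 387 ms
= 10000 * 1e6 * 387 / 1000 bits
= 3870000000 bits
= 483750000 bytes
= 472412.1094 KB
BDP = 3870000000 bits (483750000 bytes)


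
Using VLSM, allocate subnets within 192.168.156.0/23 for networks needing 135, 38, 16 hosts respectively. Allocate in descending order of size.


135 hosts -> /24 (254 usable): 192.168.156.0/24
38 hosts -> /26 (62 usable): 192.168.157.0/26
16 hosts -> /27 (30 usable): 192.168.157.64/27
Allocation: 192.168.156.0/24 (135 hosts, 254 usable); 192.168.157.0/26 (38 hosts, 62 usable); 192.168.157.64/27 (16 hosts, 30 usable)


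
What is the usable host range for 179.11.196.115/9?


Network: 179.0.0.0
Broadcast: 179.127.255.255
First usable = network + 1
Last usable = broadcast - 1
Range: 179.0.0.1 to 179.127.255.254


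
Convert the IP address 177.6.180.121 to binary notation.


177 = 10110001
6 = 00000110
180 = 10110100
121 = 01111001
Binary: 10110001.00000110.10110100.01111001


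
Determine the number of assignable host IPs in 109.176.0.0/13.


Host bits = 32 - 13 = 19
Total addresses = 2^19 = 524288
Usable = total - 2 (network and broadcast)
Usable hosts: 524286


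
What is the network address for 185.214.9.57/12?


IP:   10111001.11010110.00001001.00111001
Mask: 11111111.11110000.00000000.00000000
AND operation:
Net:  10111001.11010000.00000000.00000000
Network: 185.208.0.0/12


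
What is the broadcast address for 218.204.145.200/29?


Network: 218.204.145.200/29
Host bits = 3
Set all host bits to 1:
Broadcast: 218.204.145.207


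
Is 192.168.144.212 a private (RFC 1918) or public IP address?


RFC 1918 private ranges:
  10.0.0.0/8 (10.0.0.0 - 10.255.255.255)
  172.16.0.0/12 (172.16.0.0 - 172.31.255.255)
  192.168.0.0/16 (192.168.0.0 - 192.168.255.255)
Private (in 192.168.0.0/16)


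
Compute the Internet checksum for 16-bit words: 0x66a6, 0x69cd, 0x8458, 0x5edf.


Sum all words (with carry folding):
+ 0x66a6 = 0x66a6
+ 0x69cd = 0xd073
+ 0x8458 = 0x54cc
+ 0x5edf = 0xb3ab
One's complement: ~0xb3ab
Checksum = 0x4c54


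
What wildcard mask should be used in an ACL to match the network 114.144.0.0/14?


Subnet mask: 255.252.0.0
Wildcard = 255.255.255.255 - subnet mask
255 - 255 = 0
255 - 252 = 3
255 - 0 = 255
255 - 0 = 255
Wildcard: 0.3.255.255


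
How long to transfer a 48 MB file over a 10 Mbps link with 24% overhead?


Effective throughput = 10 * (1 - 24/100) = 7.6 Mbps
File size in Mb = 48 * 8 = 384 Mb
Time = 384 / 7.6
Time = 50.5263 seconds


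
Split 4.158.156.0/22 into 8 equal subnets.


New prefix = 22 + 3 = 25
Each subnet has 128 addresses
  4.158.156.0/25
  4.158.156.128/25
  4.158.157.0/25
  4.158.157.128/25
  4.158.158.0/25
  4.158.158.128/25
  4.158.159.0/25
  4.158.159.128/25
Subnets: 4.158.156.0/25, 4.158.156.128/25, 4.158.157.0/25, 4.158.157.128/25, 4.158.158.0/25, 4.158.158.128/25, 4.158.159.0/25, 4.158.159.128/25


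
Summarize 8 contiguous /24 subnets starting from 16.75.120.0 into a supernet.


Original prefix: /24
Number of subnets: 8 = 2^3
New prefix = 24 - 3 = 21
Supernet: 16.75.120.0/21


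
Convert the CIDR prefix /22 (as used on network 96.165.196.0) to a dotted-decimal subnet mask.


/22 means 22 network bits, 10 host bits
Binary: 11111111111111111111110000000000
Mask: 255.255.252.0


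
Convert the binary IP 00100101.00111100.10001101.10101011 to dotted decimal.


00100101 = 37
00111100 = 60
10001101 = 141
10101011 = 171
IP: 37.60.141.171


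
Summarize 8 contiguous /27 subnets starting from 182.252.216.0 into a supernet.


Original prefix: /27
Number of subnets: 8 = 2^3
New prefix = 27 - 3 = 24
Supernet: 182.252.216.0/24


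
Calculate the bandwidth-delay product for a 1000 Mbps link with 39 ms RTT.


BDP = bandwidth * RTT
= 1000 Mbps * 39 ms
= 1000 * 1e6 * 39 / 1000 bits
= 39000000 bits
= 4875000 bytes
= 4760.7422 KB
BDP = 39000000 bits (4875000 bytes)


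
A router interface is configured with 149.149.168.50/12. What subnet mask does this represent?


/12 means 12 network bits, 20 host bits
Binary: 11111111111100000000000000000000
Mask: 255.240.0.0


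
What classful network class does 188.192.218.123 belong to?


First octet: 188
Binary: 10111100
10xxxxxx -> Class B (128-191)
Class B, default mask 255.255.0.0 (/16)


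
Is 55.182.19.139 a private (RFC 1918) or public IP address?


RFC 1918 private ranges:
  10.0.0.0/8 (10.0.0.0 - 10.255.255.255)
  172.16.0.0/12 (172.16.0.0 - 172.31.255.255)
  192.168.0.0/16 (192.168.0.0 - 192.168.255.255)
Public (not in any RFC 1918 range)


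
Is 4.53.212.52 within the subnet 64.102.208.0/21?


Subnet network: 64.102.208.0
Test IP AND mask: 4.53.208.0
No, 4.53.212.52 is not in 64.102.208.0/21


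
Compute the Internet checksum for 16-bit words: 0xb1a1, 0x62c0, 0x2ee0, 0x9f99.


Sum all words (with carry folding):
+ 0xb1a1 = 0xb1a1
+ 0x62c0 = 0x1462
+ 0x2ee0 = 0x4342
+ 0x9f99 = 0xe2db
One's complement: ~0xe2db
Checksum = 0x1d24


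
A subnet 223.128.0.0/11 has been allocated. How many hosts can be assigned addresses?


Host bits = 32 - 11 = 21
Total addresses = 2^21 = 2097152
Usable = total - 2 (network and broadcast)
Usable hosts: 2097150


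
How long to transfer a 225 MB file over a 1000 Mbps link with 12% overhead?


Effective throughput = 1000 * (1 - 12/100) = 880 Mbps
File size in Mb = 225 * 8 = 1800 Mb
Time = 1800 / 880
Time = 2.0455 seconds


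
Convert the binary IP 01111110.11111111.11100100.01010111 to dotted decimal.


01111110 = 126
11111111 = 255
11100100 = 228
01010111 = 87
IP: 126.255.228.87


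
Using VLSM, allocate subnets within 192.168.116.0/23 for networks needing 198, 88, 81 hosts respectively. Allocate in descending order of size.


198 hosts -> /24 (254 usable): 192.168.116.0/24
88 hosts -> /25 (126 usable): 192.168.117.0/25
81 hosts -> /25 (126 usable): 192.168.117.128/25
Allocation: 192.168.116.0/24 (198 hosts, 254 usable); 192.168.117.0/25 (88 hosts, 126 usable); 192.168.117.128/25 (81 hosts, 126 usable)


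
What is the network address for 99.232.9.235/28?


IP:   01100011.11101000.00001001.11101011
Mask: 11111111.11111111.11111111.11110000
AND operation:
Net:  01100011.11101000.00001001.11100000
Network: 99.232.9.224/28


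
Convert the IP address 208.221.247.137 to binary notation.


208 = 11010000
221 = 11011101
247 = 11110111
137 = 10001001
Binary: 11010000.11011101.11110111.10001001


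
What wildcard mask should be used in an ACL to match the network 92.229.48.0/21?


Subnet mask: 255.255.248.0
Wildcard = 255.255.255.255 - subnet mask
255 - 255 = 0
255 - 255 = 0
255 - 248 = 7
255 - 0 = 255
Wildcard: 0.0.7.255


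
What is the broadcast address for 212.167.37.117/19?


Network: 212.167.32.0/19
Host bits = 13
Set all host bits to 1:
Broadcast: 212.167.63.255


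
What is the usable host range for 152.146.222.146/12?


Network: 152.144.0.0
Broadcast: 152.159.255.255
First usable = network + 1
Last usable = broadcast - 1
Range: 152.144.0.1 to 152.159.255.254


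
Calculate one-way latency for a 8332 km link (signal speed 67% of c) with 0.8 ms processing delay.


Speed = 0.67 * 3e5 km/s = 201000 km/s
Propagation delay = 8332 / 201000 = 0.0415 s = 41.4527 ms
Processing delay = 0.8 ms
Total one-way latency = 42.2527 ms


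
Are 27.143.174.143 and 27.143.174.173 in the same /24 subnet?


Mask: 255.255.255.0
27.143.174.143 AND mask = 27.143.174.0
27.143.174.173 AND mask = 27.143.174.0
Yes, same subnet (27.143.174.0)


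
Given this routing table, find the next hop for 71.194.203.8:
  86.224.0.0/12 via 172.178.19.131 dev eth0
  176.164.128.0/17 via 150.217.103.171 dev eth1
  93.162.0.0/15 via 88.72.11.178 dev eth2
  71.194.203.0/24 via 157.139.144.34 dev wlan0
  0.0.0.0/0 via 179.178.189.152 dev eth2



Longest prefix match for 71.194.203.8:
  /12 86.224.0.0: no
  /17 176.164.128.0: no
  /15 93.162.0.0: no
  /24 71.194.203.0: MATCH
  /0 0.0.0.0: MATCH
Selected: next-hop 157.139.144.34 via wlan0 (matched /24)


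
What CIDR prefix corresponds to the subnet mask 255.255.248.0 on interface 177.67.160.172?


Binary: 11111111.11111111.11111000.00000000
Count leading 1s
Prefix: /21


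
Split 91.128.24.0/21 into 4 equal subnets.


New prefix = 21 + 2 = 23
Each subnet has 512 addresses
  91.128.24.0/23
  91.128.26.0/23
  91.128.28.0/23
  91.128.30.0/23
Subnets: 91.128.24.0/23, 91.128.26.0/23, 91.128.28.0/23, 91.128.30.0/23


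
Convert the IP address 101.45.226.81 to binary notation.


101 = 01100101
45 = 00101101
226 = 11100010
81 = 01010001
Binary: 01100101.00101101.11100010.01010001


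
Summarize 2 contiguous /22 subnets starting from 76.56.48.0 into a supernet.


Original prefix: /22
Number of subnets: 2 = 2^1
New prefix = 22 - 1 = 21
Supernet: 76.56.48.0/21


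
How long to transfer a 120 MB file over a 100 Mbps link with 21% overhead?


Effective throughput = 100 * (1 - 21/100) = 79 Mbps
File size in Mb = 120 * 8 = 960 Mb
Time = 960 / 79
Time = 12.1519 seconds


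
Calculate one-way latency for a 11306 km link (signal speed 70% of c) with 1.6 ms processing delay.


Speed = 0.7 * 3e5 km/s = 210000 km/s
Propagation delay = 11306 / 210000 = 0.0538 s = 53.8381 ms
Processing delay = 1.6 ms
Total one-way latency = 55.4381 ms


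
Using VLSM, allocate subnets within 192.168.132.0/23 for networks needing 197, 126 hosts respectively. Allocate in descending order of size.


197 hosts -> /24 (254 usable): 192.168.132.0/24
126 hosts -> /25 (126 usable): 192.168.133.0/25
Allocation: 192.168.132.0/24 (197 hosts, 254 usable); 192.168.133.0/25 (126 hosts, 126 usable)


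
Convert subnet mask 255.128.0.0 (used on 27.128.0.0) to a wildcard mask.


Subnet mask: 255.128.0.0
Wildcard = 255.255.255.255 - subnet mask
255 - 255 = 0
255 - 128 = 127
255 - 0 = 255
255 - 0 = 255
Wildcard: 0.127.255.255


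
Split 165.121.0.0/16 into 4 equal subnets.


New prefix = 16 + 2 = 18
Each subnet has 16384 addresses
  165.121.0.0/18
  165.121.64.0/18
  165.121.128.0/18
  165.121.192.0/18
Subnets: 165.121.0.0/18, 165.121.64.0/18, 165.121.128.0/18, 165.121.192.0/18


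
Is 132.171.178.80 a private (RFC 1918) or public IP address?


RFC 1918 private ranges:
  10.0.0.0/8 (10.0.0.0 - 10.255.255.255)
  172.16.0.0/12 (172.16.0.0 - 172.31.255.255)
  192.168.0.0/16 (192.168.0.0 - 192.168.255.255)
Public (not in any RFC 1918 range)


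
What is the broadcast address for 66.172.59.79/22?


Network: 66.172.56.0/22
Host bits = 10
Set all host bits to 1:
Broadcast: 66.172.59.255


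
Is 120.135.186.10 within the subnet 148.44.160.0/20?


Subnet network: 148.44.160.0
Test IP AND mask: 120.135.176.0
No, 120.135.186.10 is not in 148.44.160.0/20


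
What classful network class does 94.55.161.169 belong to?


First octet: 94
Binary: 01011110
0xxxxxxx -> Class A (1-126)
Class A, default mask 255.0.0.0 (/8)


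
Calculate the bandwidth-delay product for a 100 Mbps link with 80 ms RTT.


BDP = bandwidth * RTT
= 100 Mbps * 80 ms
= 100 * 1e6 * 80 / 1000 bits
= 8000000 bits
= 1000000 bytes
= 976.5625 KB
BDP = 8000000 bits (1000000 bytes)


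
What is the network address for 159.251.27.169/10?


IP:   10011111.11111011.00011011.10101001
Mask: 11111111.11000000.00000000.00000000
AND operation:
Net:  10011111.11000000.00000000.00000000
Network: 159.192.0.0/10


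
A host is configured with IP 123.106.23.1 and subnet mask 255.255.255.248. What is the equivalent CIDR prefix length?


Binary: 11111111.11111111.11111111.11111000
Count leading 1s
Prefix: /29


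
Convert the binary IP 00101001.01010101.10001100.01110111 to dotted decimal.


00101001 = 41
01010101 = 85
10001100 = 140
01110111 = 119
IP: 41.85.140.119


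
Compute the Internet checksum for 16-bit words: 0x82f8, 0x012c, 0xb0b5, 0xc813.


Sum all words (with carry folding):
+ 0x82f8 = 0x82f8
+ 0x012c = 0x8424
+ 0xb0b5 = 0x34da
+ 0xc813 = 0xfced
One's complement: ~0xfced
Checksum = 0x0312


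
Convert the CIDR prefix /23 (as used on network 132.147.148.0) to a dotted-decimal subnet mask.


/23 means 23 network bits, 9 host bits
Binary: 11111111111111111111111000000000
Mask: 255.255.254.0


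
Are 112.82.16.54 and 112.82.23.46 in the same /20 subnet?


Mask: 255.255.240.0
112.82.16.54 AND mask = 112.82.16.0
112.82.23.46 AND mask = 112.82.16.0
Yes, same subnet (112.82.16.0)


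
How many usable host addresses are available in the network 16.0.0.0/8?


Host bits = 32 - 8 = 24
Total addresses = 2^24 = 16777216
Usable = total - 2 (network and broadcast)
Usable hosts: 16777214


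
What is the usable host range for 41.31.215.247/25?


Network: 41.31.215.128
Broadcast: 41.31.215.255
First usable = network + 1
Last usable = broadcast - 1
Range: 41.31.215.129 to 41.31.215.254


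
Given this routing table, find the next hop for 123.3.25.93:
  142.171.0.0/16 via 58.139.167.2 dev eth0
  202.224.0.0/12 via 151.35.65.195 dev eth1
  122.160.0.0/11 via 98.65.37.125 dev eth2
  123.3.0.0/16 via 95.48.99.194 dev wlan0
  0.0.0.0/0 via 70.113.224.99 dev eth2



Longest prefix match for 123.3.25.93:
  /16 142.171.0.0: no
  /12 202.224.0.0: no
  /11 122.160.0.0: no
  /16 123.3.0.0: MATCH
  /0 0.0.0.0: MATCH
Selected: next-hop 95.48.99.194 via wlan0 (matched /16)


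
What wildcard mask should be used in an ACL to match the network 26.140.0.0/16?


Subnet mask: 255.255.0.0
Wildcard = 255.255.255.255 - subnet mask
255 - 255 = 0
255 - 255 = 0
255 - 0 = 255
255 - 0 = 255
Wildcard: 0.0.255.255


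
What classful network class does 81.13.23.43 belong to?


First octet: 81
Binary: 01010001
0xxxxxxx -> Class A (1-126)
Class A, default mask 255.0.0.0 (/8)


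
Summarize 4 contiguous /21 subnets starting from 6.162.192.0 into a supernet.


Original prefix: /21
Number of subnets: 4 = 2^2
New prefix = 21 - 2 = 19
Supernet: 6.162.192.0/19


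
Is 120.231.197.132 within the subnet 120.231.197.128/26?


Subnet network: 120.231.197.128
Test IP AND mask: 120.231.197.128
Yes, 120.231.197.132 is in 120.231.197.128/26


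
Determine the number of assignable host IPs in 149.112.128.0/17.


Host bits = 32 - 17 = 15
Total addresses = 2^15 = 32768
Usable = total - 2 (network and broadcast)
Usable hosts: 32766


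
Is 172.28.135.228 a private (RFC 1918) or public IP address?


RFC 1918 private ranges:
  10.0.0.0/8 (10.0.0.0 - 10.255.255.255)
  172.16.0.0/12 (172.16.0.0 - 172.31.255.255)
  192.168.0.0/16 (192.168.0.0 - 192.168.255.255)
Private (in 172.16.0.0/12)


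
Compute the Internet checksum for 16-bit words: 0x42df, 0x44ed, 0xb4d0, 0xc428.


Sum all words (with carry folding):
+ 0x42df = 0x42df
+ 0x44ed = 0x87cc
+ 0xb4d0 = 0x3c9d
+ 0xc428 = 0x00c6
One's complement: ~0x00c6
Checksum = 0xff39


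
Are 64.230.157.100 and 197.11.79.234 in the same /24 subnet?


Mask: 255.255.255.0
64.230.157.100 AND mask = 64.230.157.0
197.11.79.234 AND mask = 197.11.79.0
No, different subnets (64.230.157.0 vs 197.11.79.0)


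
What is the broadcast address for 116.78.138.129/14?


Network: 116.76.0.0/14
Host bits = 18
Set all host bits to 1:
Broadcast: 116.79.255.255


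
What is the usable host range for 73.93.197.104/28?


Network: 73.93.197.96
Broadcast: 73.93.197.111
First usable = network + 1
Last usable = broadcast - 1
Range: 73.93.197.97 to 73.93.197.110


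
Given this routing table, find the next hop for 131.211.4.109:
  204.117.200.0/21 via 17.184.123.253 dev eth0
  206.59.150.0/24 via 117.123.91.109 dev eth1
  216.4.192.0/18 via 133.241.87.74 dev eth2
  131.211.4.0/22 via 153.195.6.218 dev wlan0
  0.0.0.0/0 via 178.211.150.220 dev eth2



Longest prefix match for 131.211.4.109:
  /21 204.117.200.0: no
  /24 206.59.150.0: no
  /18 216.4.192.0: no
  /22 131.211.4.0: MATCH
  /0 0.0.0.0: MATCH
Selected: next-hop 153.195.6.218 via wlan0 (matched /22)


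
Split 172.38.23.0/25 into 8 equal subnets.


New prefix = 25 + 3 = 28
Each subnet has 16 addresses
  172.38.23.0/28
  172.38.23.16/28
  172.38.23.32/28
  172.38.23.48/28
  172.38.23.64/28
  172.38.23.80/28
  172.38.23.96/28
  172.38.23.112/28
Subnets: 172.38.23.0/28, 172.38.23.16/28, 172.38.23.32/28, 172.38.23.48/28, 172.38.23.64/28, 172.38.23.80/28, 172.38.23.96/28, 172.38.23.112/28


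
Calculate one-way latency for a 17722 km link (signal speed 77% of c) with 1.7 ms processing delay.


Speed = 0.77 * 3e5 km/s = 231000 km/s
Propagation delay = 17722 / 231000 = 0.0767 s = 76.7186 ms
Processing delay = 1.7 ms
Total one-way latency = 78.4186 ms


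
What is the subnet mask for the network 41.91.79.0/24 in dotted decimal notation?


/24 means 24 network bits, 8 host bits
Binary: 11111111111111111111111100000000
Mask: 255.255.255.0


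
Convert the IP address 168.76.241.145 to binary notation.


168 = 10101000
76 = 01001100
241 = 11110001
145 = 10010001
Binary: 10101000.01001100.11110001.10010001


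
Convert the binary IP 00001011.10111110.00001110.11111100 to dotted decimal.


00001011 = 11
10111110 = 190
00001110 = 14
11111100 = 252
IP: 11.190.14.252


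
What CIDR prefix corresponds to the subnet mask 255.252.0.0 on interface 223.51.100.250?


Binary: 11111111.11111100.00000000.00000000
Count leading 1s
Prefix: /14


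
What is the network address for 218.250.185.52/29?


IP:   11011010.11111010.10111001.00110100
Mask: 11111111.11111111.11111111.11111000
AND operation:
Net:  11011010.11111010.10111001.00110000
Network: 218.250.185.48/29


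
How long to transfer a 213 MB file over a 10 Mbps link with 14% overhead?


Effective throughput = 10 * (1 - 14/100) = 8.6 Mbps
File size in Mb = 213 * 8 = 1704 Mb
Time = 1704 / 8.6
Time = 198.1395 seconds


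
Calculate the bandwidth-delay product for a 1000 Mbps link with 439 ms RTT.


BDP = bandwidth * RTT
= 1000 Mbps * 439 ms
= 1000 * 1e6 * 439 / 1000 bits
= 439000000 bits
= 54875000 bytes
= 53588.8672 KB
BDP = 439000000 bits (54875000 bytes)


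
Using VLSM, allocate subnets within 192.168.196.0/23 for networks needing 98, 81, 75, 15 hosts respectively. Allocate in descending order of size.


98 hosts -> /25 (126 usable): 192.168.196.0/25
81 hosts -> /25 (126 usable): 192.168.196.128/25
75 hosts -> /25 (126 usable): 192.168.197.0/25
15 hosts -> /27 (30 usable): 192.168.197.128/27
Allocation: 192.168.196.0/25 (98 hosts, 126 usable); 192.168.196.128/25 (81 hosts, 126 usable); 192.168.197.0/25 (75 hosts, 126 usable); 192.168.197.128/27 (15 hosts, 30 usable)


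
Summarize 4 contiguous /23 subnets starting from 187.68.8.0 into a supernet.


Original prefix: /23
Number of subnets: 4 = 2^2
New prefix = 23 - 2 = 21
Supernet: 187.68.8.0/21


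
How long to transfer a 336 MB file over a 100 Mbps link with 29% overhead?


Effective throughput = 100 * (1 - 29/100) = 71 Mbps
File size in Mb = 336 * 8 = 2688 Mb
Time = 2688 / 71
Time = 37.8592 seconds


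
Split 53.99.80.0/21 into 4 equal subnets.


New prefix = 21 + 2 = 23
Each subnet has 512 addresses
  53.99.80.0/23
  53.99.82.0/23
  53.99.84.0/23
  53.99.86.0/23
Subnets: 53.99.80.0/23, 53.99.82.0/23, 53.99.84.0/23, 53.99.86.0/23


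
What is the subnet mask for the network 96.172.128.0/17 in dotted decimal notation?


/17 means 17 network bits, 15 host bits
Binary: 11111111111111111000000000000000
Mask: 255.255.128.0


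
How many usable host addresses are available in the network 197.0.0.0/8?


Host bits = 32 - 8 = 24
Total addresses = 2^24 = 16777216
Usable = total - 2 (network and broadcast)
Usable hosts: 16777214


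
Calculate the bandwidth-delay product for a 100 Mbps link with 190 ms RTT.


BDP = bandwidth * RTT
= 100 Mbps * 190 ms
= 100 * 1e6 * 190 / 1000 bits
= 19000000 bits
= 2375000 bytes
= 2319.3359 KB
BDP = 19000000 bits (2375000 bytes)


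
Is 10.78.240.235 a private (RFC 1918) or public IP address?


RFC 1918 private ranges:
  10.0.0.0/8 (10.0.0.0 - 10.255.255.255)
  172.16.0.0/12 (172.16.0.0 - 172.31.255.255)
  192.168.0.0/16 (192.168.0.0 - 192.168.255.255)
Private (in 10.0.0.0/8)


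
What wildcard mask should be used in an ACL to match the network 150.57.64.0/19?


Subnet mask: 255.255.224.0
Wildcard = 255.255.255.255 - subnet mask
255 - 255 = 0
255 - 255 = 0
255 - 224 = 31
255 - 0 = 255
Wildcard: 0.0.31.255


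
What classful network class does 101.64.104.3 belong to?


First octet: 101
Binary: 01100101
0xxxxxxx -> Class A (1-126)
Class A, default mask 255.0.0.0 (/8)


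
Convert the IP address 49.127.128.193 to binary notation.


49 = 00110001
127 = 01111111
128 = 10000000
193 = 11000001
Binary: 00110001.01111111.10000000.11000001


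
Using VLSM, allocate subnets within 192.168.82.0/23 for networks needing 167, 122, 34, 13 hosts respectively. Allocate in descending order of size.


167 hosts -> /24 (254 usable): 192.168.82.0/24
122 hosts -> /25 (126 usable): 192.168.83.0/25
34 hosts -> /26 (62 usable): 192.168.83.128/26
13 hosts -> /28 (14 usable): 192.168.83.192/28
Allocation: 192.168.82.0/24 (167 hosts, 254 usable); 192.168.83.0/25 (122 hosts, 126 usable); 192.168.83.128/26 (34 hosts, 62 usable); 192.168.83.192/28 (13 hosts, 14 usable)


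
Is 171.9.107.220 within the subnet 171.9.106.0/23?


Subnet network: 171.9.106.0
Test IP AND mask: 171.9.106.0
Yes, 171.9.107.220 is in 171.9.106.0/23


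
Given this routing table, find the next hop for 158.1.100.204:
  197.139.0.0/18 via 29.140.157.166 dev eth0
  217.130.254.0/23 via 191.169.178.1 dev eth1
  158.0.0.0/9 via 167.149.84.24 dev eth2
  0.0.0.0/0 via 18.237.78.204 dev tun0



Longest prefix match for 158.1.100.204:
  /18 197.139.0.0: no
  /23 217.130.254.0: no
  /9 158.0.0.0: MATCH
  /0 0.0.0.0: MATCH
Selected: next-hop 167.149.84.24 via eth2 (matched /9)


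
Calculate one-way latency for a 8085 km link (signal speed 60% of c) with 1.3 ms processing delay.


Speed = 0.6 * 3e5 km/s = 180000 km/s
Propagation delay = 8085 / 180000 = 0.0449 s = 44.9167 ms
Processing delay = 1.3 ms
Total one-way latency = 46.2167 ms


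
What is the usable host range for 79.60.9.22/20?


Network: 79.60.0.0
Broadcast: 79.60.15.255
First usable = network + 1
Last usable = broadcast - 1
Range: 79.60.0.1 to 79.60.15.254


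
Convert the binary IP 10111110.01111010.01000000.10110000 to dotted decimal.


10111110 = 190
01111010 = 122
01000000 = 64
10110000 = 176
IP: 190.122.64.176


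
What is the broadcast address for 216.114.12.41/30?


Network: 216.114.12.40/30
Host bits = 2
Set all host bits to 1:
Broadcast: 216.114.12.43


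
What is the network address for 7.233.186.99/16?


IP:   00000111.11101001.10111010.01100011
Mask: 11111111.11111111.00000000.00000000
AND operation:
Net:  00000111.11101001.00000000.00000000
Network: 7.233.0.0/16


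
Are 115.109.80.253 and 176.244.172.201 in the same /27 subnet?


Mask: 255.255.255.224
115.109.80.253 AND mask = 115.109.80.224
176.244.172.201 AND mask = 176.244.172.192
No, different subnets (115.109.80.224 vs 176.244.172.192)


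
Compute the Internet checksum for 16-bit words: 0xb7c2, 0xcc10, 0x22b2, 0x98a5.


Sum all words (with carry folding):
+ 0xb7c2 = 0xb7c2
+ 0xcc10 = 0x83d3
+ 0x22b2 = 0xa685
+ 0x98a5 = 0x3f2b
One's complement: ~0x3f2b
Checksum = 0xc0d4


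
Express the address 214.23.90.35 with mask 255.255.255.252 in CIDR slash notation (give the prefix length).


Binary: 11111111.11111111.11111111.11111100
Count leading 1s
Prefix: /30


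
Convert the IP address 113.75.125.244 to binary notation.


113 = 01110001
75 = 01001011
125 = 01111101
244 = 11110100
Binary: 01110001.01001011.01111101.11110100


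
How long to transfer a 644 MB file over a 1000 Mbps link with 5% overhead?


Effective throughput = 1000 * (1 - 5/100) = 950 Mbps
File size in Mb = 644 * 8 = 5152 Mb
Time = 5152 / 950
Time = 5.4232 seconds


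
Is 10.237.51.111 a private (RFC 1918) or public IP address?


RFC 1918 private ranges:
  10.0.0.0/8 (10.0.0.0 - 10.255.255.255)
  172.16.0.0/12 (172.16.0.0 - 172.31.255.255)
  192.168.0.0/16 (192.168.0.0 - 192.168.255.255)
Private (in 10.0.0.0/8)


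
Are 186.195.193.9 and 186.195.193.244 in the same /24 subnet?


Mask: 255.255.255.0
186.195.193.9 AND mask = 186.195.193.0
186.195.193.244 AND mask = 186.195.193.0
Yes, same subnet (186.195.193.0)


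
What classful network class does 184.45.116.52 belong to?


First octet: 184
Binary: 10111000
10xxxxxx -> Class B (128-191)
Class B, default mask 255.255.0.0 (/16)


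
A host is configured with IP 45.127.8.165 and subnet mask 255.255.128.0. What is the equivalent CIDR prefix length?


Binary: 11111111.11111111.10000000.00000000
Count leading 1s
Prefix: /17


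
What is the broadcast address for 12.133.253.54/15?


Network: 12.132.0.0/15
Host bits = 17
Set all host bits to 1:
Broadcast: 12.133.255.255


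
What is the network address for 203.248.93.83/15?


IP:   11001011.11111000.01011101.01010011
Mask: 11111111.11111110.00000000.00000000
AND operation:
Net:  11001011.11111000.00000000.00000000
Network: 203.248.0.0/15


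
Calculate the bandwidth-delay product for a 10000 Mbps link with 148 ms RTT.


BDP = bandwidth * RTT
= 10000 Mbps * 148 ms
= 10000 * 1e6 * 148 / 1000 bits
= 1480000000 bits
= 185000000 bytes
= 180664.0625 KB
BDP = 1480000000 bits (185000000 bytes)


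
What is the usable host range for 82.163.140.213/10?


Network: 82.128.0.0
Broadcast: 82.191.255.255
First usable = network + 1
Last usable = broadcast - 1
Range: 82.128.0.1 to 82.191.255.254


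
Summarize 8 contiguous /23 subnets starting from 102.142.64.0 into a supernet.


Original prefix: /23
Number of subnets: 8 = 2^3
New prefix = 23 - 3 = 20
Supernet: 102.142.64.0/20


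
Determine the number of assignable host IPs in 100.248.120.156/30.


Host bits = 32 - 30 = 2
Total addresses = 2^2 = 4
Usable = total - 2 (network and broadcast)
Usable hosts: 2


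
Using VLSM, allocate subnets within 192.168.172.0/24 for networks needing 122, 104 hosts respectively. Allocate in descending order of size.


122 hosts -> /25 (126 usable): 192.168.172.0/25
104 hosts -> /25 (126 usable): 192.168.172.128/25
Allocation: 192.168.172.0/25 (122 hosts, 126 usable); 192.168.172.128/25 (104 hosts, 126 usable)


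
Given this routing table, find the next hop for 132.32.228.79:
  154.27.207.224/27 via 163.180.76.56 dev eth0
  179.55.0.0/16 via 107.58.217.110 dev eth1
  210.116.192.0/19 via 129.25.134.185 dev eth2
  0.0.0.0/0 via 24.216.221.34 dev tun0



Longest prefix match for 132.32.228.79:
  /27 154.27.207.224: no
  /16 179.55.0.0: no
  /19 210.116.192.0: no
  /0 0.0.0.0: MATCH
Selected: next-hop 24.216.221.34 via tun0 (matched /0)


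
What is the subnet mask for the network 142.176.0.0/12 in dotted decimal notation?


/12 means 12 network bits, 20 host bits
Binary: 11111111111100000000000000000000
Mask: 255.240.0.0


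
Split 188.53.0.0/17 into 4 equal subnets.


New prefix = 17 + 2 = 19
Each subnet has 8192 addresses
  188.53.0.0/19
  188.53.32.0/19
  188.53.64.0/19
  188.53.96.0/19
Subnets: 188.53.0.0/19, 188.53.32.0/19, 188.53.64.0/19, 188.53.96.0/19


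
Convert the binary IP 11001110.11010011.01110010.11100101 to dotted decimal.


11001110 = 206
11010011 = 211
01110010 = 114
11100101 = 229
IP: 206.211.114.229


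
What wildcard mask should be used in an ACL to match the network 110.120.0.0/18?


Subnet mask: 255.255.192.0
Wildcard = 255.255.255.255 - subnet mask
255 - 255 = 0
255 - 255 = 0
255 - 192 = 63
255 - 0 = 255
Wildcard: 0.0.63.255


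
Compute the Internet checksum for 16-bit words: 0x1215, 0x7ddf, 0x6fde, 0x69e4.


Sum all words (with carry folding):
+ 0x1215 = 0x1215
+ 0x7ddf = 0x8ff4
+ 0x6fde = 0xffd2
+ 0x69e4 = 0x69b7
One's complement: ~0x69b7
Checksum = 0x9648


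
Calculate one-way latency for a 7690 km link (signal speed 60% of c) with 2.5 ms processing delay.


Speed = 0.6 * 3e5 km/s = 180000 km/s
Propagation delay = 7690 / 180000 = 0.0427 s = 42.7222 ms
Processing delay = 2.5 ms
Total one-way latency = 45.2222 ms


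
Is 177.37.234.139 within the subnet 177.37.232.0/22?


Subnet network: 177.37.232.0
Test IP AND mask: 177.37.232.0
Yes, 177.37.234.139 is in 177.37.232.0/22


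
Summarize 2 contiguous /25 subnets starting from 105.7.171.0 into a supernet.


Original prefix: /25
Number of subnets: 2 = 2^1
New prefix = 25 - 1 = 24
Supernet: 105.7.171.0/24


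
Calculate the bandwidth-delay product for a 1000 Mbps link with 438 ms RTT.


BDP = bandwidth * RTT
= 1000 Mbps * 438 ms
= 1000 * 1e6 * 438 / 1000 bits
= 438000000 bits
= 54750000 bytes
= 53466.7969 KB
BDP = 438000000 bits (54750000 bytes)


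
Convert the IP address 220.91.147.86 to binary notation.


220 = 11011100
91 = 01011011
147 = 10010011
86 = 01010110
Binary: 11011100.01011011.10010011.01010110


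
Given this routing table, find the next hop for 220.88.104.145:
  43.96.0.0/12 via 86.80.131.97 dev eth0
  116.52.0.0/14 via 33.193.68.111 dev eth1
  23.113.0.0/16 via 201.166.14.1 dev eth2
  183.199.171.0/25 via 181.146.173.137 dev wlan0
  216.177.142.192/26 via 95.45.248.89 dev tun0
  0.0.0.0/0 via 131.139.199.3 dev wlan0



Longest prefix match for 220.88.104.145:
  /12 43.96.0.0: no
  /14 116.52.0.0: no
  /16 23.113.0.0: no
  /25 183.199.171.0: no
  /26 216.177.142.192: no
  /0 0.0.0.0: MATCH
Selected: next-hop 131.139.199.3 via wlan0 (matched /0)


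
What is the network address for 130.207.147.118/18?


IP:   10000010.11001111.10010011.01110110
Mask: 11111111.11111111.11000000.00000000
AND operation:
Net:  10000010.11001111.10000000.00000000
Network: 130.207.128.0/18


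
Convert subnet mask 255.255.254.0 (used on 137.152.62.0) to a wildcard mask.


Subnet mask: 255.255.254.0
Wildcard = 255.255.255.255 - subnet mask
255 - 255 = 0
255 - 255 = 0
255 - 254 = 1
255 - 0 = 255
Wildcard: 0.0.1.255


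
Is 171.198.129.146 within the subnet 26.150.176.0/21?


Subnet network: 26.150.176.0
Test IP AND mask: 171.198.128.0
No, 171.198.129.146 is not in 26.150.176.0/21


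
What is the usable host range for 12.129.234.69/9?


Network: 12.128.0.0
Broadcast: 12.255.255.255
First usable = network + 1
Last usable = broadcast - 1
Range: 12.128.0.1 to 12.255.255.254


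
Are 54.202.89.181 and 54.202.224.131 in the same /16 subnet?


Mask: 255.255.0.0
54.202.89.181 AND mask = 54.202.0.0
54.202.224.131 AND mask = 54.202.0.0
Yes, same subnet (54.202.0.0)


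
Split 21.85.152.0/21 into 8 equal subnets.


New prefix = 21 + 3 = 24
Each subnet has 256 addresses
  21.85.152.0/24
  21.85.153.0/24
  21.85.154.0/24
  21.85.155.0/24
  21.85.156.0/24
  21.85.157.0/24
  21.85.158.0/24
  21.85.159.0/24
Subnets: 21.85.152.0/24, 21.85.153.0/24, 21.85.154.0/24, 21.85.155.0/24, 21.85.156.0/24, 21.85.157.0/24, 21.85.158.0/24, 21.85.159.0/24


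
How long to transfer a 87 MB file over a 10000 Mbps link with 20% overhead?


Effective throughput = 10000 * (1 - 20/100) = 8000 Mbps
File size in Mb = 87 * 8 = 696 Mb
Time = 696 / 8000
Time = 0.087 seconds


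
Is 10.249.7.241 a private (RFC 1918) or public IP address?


RFC 1918 private ranges:
  10.0.0.0/8 (10.0.0.0 - 10.255.255.255)
  172.16.0.0/12 (172.16.0.0 - 172.31.255.255)
  192.168.0.0/16 (192.168.0.0 - 192.168.255.255)
Private (in 10.0.0.0/8)


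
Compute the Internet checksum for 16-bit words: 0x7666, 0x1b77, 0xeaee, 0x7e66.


Sum all words (with carry folding):
+ 0x7666 = 0x7666
+ 0x1b77 = 0x91dd
+ 0xeaee = 0x7ccc
+ 0x7e66 = 0xfb32
One's complement: ~0xfb32
Checksum = 0x04cd


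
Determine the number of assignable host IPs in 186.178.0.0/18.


Host bits = 32 - 18 = 14
Total addresses = 2^14 = 16384
Usable = total - 2 (network and broadcast)
Usable hosts: 16382


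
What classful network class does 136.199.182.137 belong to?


First octet: 136
Binary: 10001000
10xxxxxx -> Class B (128-191)
Class B, default mask 255.255.0.0 (/16)


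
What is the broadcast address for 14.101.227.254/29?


Network: 14.101.227.248/29
Host bits = 3
Set all host bits to 1:
Broadcast: 14.101.227.255


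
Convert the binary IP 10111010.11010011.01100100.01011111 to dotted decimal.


10111010 = 186
11010011 = 211
01100100 = 100
01011111 = 95
IP: 186.211.100.95


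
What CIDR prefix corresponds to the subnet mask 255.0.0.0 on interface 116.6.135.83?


Binary: 11111111.00000000.00000000.00000000
Count leading 1s
Prefix: /8


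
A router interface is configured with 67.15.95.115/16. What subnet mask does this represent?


/16 means 16 network bits, 16 host bits
Binary: 11111111111111110000000000000000
Mask: 255.255.0.0


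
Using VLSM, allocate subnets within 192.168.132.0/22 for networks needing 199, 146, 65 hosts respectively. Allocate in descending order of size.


199 hosts -> /24 (254 usable): 192.168.132.0/24
146 hosts -> /24 (254 usable): 192.168.133.0/24
65 hosts -> /25 (126 usable): 192.168.134.0/25
Allocation: 192.168.132.0/24 (199 hosts, 254 usable); 192.168.133.0/24 (146 hosts, 254 usable); 192.168.134.0/25 (65 hosts, 126 usable)


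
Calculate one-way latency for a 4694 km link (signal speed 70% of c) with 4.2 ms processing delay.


Speed = 0.7 * 3e5 km/s = 210000 km/s
Propagation delay = 4694 / 210000 = 0.0224 s = 22.3524 ms
Processing delay = 4.2 ms
Total one-way latency = 26.5524 ms


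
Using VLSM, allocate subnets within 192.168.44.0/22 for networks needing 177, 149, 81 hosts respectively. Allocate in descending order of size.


177 hosts -> /24 (254 usable): 192.168.44.0/24
149 hosts -> /24 (254 usable): 192.168.45.0/24
81 hosts -> /25 (126 usable): 192.168.46.0/25
Allocation: 192.168.44.0/24 (177 hosts, 254 usable); 192.168.45.0/24 (149 hosts, 254 usable); 192.168.46.0/25 (81 hosts, 126 usable)
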